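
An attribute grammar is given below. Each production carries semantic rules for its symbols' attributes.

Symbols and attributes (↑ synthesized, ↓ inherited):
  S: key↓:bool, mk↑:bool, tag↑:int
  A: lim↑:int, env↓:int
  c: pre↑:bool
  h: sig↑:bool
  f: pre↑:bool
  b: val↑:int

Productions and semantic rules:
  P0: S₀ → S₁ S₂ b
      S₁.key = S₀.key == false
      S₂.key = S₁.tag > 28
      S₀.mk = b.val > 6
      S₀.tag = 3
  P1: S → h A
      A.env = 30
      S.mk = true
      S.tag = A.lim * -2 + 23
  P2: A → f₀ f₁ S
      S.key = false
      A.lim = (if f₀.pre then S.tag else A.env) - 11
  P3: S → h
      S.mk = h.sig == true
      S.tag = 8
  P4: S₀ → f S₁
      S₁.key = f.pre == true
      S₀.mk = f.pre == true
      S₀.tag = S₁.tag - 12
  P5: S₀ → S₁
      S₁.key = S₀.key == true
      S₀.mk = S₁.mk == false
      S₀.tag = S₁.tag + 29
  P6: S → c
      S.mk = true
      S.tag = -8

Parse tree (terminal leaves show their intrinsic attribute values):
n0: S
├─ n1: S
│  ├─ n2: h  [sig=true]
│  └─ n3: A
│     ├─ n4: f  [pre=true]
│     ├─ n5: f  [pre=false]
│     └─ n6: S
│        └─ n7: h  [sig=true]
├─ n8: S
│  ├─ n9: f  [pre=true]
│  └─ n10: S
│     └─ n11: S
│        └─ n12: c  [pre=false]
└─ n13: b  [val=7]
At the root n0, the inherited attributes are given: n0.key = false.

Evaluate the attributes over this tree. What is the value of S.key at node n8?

true

1. n0.key = false  [given at root]
2. n1.key = true  [S₀.key == false]
3. n2.sig = true  [terminal]
4. n3.env = 30  [30]
5. n4.pre = true  [terminal]
6. n5.pre = false  [terminal]
7. n6.key = false  [false]
8. n7.sig = true  [terminal]
9. n6.mk = true  [h.sig == true]
10. n6.tag = 8  [8]
11. n3.lim = -3  [(if f₀.pre then S.tag else A.env) - 11]
12. n1.mk = true  [true]
13. n1.tag = 29  [A.lim * -2 + 23]
14. n8.key = true  [S₁.tag > 28]
15. n9.pre = true  [terminal]
16. n10.key = true  [f.pre == true]
17. n11.key = true  [S₀.key == true]
18. n12.pre = false  [terminal]
19. n11.mk = true  [true]
20. n11.tag = -8  [-8]
21. n10.mk = false  [S₁.mk == false]
22. n10.tag = 21  [S₁.tag + 29]
23. n8.mk = true  [f.pre == true]
24. n8.tag = 9  [S₁.tag - 12]
25. n13.val = 7  [terminal]
26. n0.mk = true  [b.val > 6]
27. n0.tag = 3  [3]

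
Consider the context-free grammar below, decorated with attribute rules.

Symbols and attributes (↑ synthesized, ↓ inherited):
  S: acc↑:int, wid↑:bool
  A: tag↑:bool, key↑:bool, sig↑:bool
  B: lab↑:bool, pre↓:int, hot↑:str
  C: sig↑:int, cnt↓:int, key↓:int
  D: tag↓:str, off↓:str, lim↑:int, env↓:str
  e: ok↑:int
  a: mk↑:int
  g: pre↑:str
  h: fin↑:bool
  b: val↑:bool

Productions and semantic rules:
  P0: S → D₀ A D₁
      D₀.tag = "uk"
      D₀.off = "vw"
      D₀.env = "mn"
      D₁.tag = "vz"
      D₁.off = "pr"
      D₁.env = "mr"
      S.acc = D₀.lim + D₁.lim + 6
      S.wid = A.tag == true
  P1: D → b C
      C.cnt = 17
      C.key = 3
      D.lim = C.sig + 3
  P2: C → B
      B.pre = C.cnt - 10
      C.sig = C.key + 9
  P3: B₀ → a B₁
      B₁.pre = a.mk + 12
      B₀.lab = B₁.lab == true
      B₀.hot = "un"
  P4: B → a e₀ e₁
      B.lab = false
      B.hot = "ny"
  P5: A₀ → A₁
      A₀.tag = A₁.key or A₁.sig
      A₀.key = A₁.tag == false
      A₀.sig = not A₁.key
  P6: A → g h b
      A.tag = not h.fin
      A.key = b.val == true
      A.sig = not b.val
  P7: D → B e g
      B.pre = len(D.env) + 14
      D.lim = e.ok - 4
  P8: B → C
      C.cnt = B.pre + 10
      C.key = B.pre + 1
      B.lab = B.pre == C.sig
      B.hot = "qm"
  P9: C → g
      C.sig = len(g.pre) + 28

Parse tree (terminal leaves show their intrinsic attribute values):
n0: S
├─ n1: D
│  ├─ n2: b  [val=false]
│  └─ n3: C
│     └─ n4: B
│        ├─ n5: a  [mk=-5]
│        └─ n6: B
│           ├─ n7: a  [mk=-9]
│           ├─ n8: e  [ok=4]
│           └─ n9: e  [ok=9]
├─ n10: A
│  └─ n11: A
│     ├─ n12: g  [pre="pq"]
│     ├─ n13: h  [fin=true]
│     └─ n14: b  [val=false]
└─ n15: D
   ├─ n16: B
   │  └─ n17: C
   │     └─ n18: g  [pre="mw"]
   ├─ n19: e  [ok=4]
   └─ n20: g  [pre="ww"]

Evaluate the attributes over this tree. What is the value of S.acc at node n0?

21

1. n1.tag = "uk"  ["uk"]
2. n1.off = "vw"  ["vw"]
3. n1.env = "mn"  ["mn"]
4. n2.val = false  [terminal]
5. n3.cnt = 17  [17]
6. n3.key = 3  [3]
7. n4.pre = 7  [C.cnt - 10]
8. n5.mk = -5  [terminal]
9. n6.pre = 7  [a.mk + 12]
10. n7.mk = -9  [terminal]
11. n8.ok = 4  [terminal]
12. n9.ok = 9  [terminal]
13. n6.lab = false  [false]
14. n6.hot = "ny"  ["ny"]
15. n4.lab = false  [B₁.lab == true]
16. n4.hot = "un"  ["un"]
17. n3.sig = 12  [C.key + 9]
18. n1.lim = 15  [C.sig + 3]
19. n12.pre = "pq"  [terminal]
20. n13.fin = true  [terminal]
21. n14.val = false  [terminal]
22. n11.tag = false  [not h.fin]
23. n11.key = false  [b.val == true]
24. n11.sig = true  [not b.val]
25. n10.tag = true  [A₁.key or A₁.sig]
26. n10.key = true  [A₁.tag == false]
27. n10.sig = true  [not A₁.key]
28. n15.tag = "vz"  ["vz"]
29. n15.off = "pr"  ["pr"]
30. n15.env = "mr"  ["mr"]
31. n16.pre = 16  [len(D.env) + 14]
32. n17.cnt = 26  [B.pre + 10]
33. n17.key = 17  [B.pre + 1]
34. n18.pre = "mw"  [terminal]
35. n17.sig = 30  [len(g.pre) + 28]
36. n16.lab = false  [B.pre == C.sig]
37. n16.hot = "qm"  ["qm"]
38. n19.ok = 4  [terminal]
39. n20.pre = "ww"  [terminal]
40. n15.lim = 0  [e.ok - 4]
41. n0.acc = 21  [D₀.lim + D₁.lim + 6]
42. n0.wid = true  [A.tag == true]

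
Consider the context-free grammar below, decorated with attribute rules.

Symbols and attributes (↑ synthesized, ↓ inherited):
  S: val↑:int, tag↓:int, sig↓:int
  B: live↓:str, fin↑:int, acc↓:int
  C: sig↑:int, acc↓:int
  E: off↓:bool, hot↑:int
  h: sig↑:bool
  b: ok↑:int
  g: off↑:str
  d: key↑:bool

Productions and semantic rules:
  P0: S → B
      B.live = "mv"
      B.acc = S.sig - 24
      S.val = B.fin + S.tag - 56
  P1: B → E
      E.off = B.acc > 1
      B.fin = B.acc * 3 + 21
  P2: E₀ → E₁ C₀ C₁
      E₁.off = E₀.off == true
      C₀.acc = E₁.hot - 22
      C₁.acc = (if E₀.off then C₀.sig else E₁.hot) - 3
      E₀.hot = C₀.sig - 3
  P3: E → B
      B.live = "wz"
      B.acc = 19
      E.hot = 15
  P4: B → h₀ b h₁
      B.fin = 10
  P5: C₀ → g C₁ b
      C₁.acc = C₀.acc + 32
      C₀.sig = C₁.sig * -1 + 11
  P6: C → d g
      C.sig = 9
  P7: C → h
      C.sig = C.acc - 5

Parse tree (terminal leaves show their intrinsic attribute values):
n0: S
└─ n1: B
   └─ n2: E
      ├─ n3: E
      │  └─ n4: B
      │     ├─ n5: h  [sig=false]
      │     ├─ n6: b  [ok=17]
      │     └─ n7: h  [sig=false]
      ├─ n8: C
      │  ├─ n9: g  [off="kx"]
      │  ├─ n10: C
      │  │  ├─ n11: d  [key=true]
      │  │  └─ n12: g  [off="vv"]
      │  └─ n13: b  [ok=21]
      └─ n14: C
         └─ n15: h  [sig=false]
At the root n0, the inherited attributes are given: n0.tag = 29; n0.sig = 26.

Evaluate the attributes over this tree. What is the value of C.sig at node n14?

1. n0.tag = 29  [given at root]
2. n0.sig = 26  [given at root]
3. n1.live = "mv"  ["mv"]
4. n1.acc = 2  [S.sig - 24]
5. n2.off = true  [B.acc > 1]
6. n3.off = true  [E₀.off == true]
7. n4.live = "wz"  ["wz"]
8. n4.acc = 19  [19]
9. n5.sig = false  [terminal]
10. n6.ok = 17  [terminal]
11. n7.sig = false  [terminal]
12. n4.fin = 10  [10]
13. n3.hot = 15  [15]
14. n8.acc = -7  [E₁.hot - 22]
15. n9.off = "kx"  [terminal]
16. n10.acc = 25  [C₀.acc + 32]
17. n11.key = true  [terminal]
18. n12.off = "vv"  [terminal]
19. n10.sig = 9  [9]
20. n13.ok = 21  [terminal]
21. n8.sig = 2  [C₁.sig * -1 + 11]
22. n14.acc = -1  [(if E₀.off then C₀.sig else E₁.hot) - 3]
23. n15.sig = false  [terminal]
24. n14.sig = -6  [C.acc - 5]
25. n2.hot = -1  [C₀.sig - 3]
26. n1.fin = 27  [B.acc * 3 + 21]
27. n0.val = 0  [B.fin + S.tag - 56]

-6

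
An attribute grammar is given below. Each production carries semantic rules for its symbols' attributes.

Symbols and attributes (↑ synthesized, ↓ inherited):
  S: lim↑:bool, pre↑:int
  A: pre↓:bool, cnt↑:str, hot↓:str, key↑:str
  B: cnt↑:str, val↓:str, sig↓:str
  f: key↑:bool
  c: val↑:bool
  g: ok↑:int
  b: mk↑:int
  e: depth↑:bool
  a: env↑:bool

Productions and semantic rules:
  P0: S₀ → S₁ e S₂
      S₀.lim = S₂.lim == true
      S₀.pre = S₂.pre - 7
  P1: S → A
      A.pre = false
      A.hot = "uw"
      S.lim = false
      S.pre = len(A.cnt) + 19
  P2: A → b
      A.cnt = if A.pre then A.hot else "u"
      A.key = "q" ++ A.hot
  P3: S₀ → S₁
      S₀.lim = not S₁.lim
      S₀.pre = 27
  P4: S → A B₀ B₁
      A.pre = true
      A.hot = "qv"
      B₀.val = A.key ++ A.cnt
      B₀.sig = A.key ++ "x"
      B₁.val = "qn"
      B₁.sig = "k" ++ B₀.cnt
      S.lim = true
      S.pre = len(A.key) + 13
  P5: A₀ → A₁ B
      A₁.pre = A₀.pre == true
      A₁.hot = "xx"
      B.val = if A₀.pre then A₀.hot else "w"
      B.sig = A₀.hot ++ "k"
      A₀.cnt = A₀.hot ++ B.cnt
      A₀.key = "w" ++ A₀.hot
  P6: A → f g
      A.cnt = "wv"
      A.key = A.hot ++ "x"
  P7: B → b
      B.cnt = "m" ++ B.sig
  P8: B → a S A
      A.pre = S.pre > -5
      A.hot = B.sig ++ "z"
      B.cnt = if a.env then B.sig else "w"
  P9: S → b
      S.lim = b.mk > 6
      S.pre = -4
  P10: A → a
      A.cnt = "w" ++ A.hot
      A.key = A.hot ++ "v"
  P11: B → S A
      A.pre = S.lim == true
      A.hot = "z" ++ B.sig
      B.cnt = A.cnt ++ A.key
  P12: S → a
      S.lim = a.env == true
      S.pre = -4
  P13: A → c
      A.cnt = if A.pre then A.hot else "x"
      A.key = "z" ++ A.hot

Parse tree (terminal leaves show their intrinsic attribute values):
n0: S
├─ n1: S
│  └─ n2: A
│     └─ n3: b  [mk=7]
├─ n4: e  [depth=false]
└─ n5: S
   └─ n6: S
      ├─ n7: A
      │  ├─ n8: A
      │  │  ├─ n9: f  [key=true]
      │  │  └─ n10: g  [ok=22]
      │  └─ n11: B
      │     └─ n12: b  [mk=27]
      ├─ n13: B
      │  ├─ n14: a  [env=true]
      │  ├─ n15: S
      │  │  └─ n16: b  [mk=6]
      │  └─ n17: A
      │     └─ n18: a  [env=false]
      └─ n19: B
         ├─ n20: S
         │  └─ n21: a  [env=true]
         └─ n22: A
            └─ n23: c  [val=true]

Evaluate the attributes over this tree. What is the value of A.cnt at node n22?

"zkwqvx"

1. n2.pre = false  [false]
2. n2.hot = "uw"  ["uw"]
3. n3.mk = 7  [terminal]
4. n2.cnt = "u"  [if A.pre then A.hot else "u"]
5. n2.key = "quw"  ["q" ++ A.hot]
6. n1.lim = false  [false]
7. n1.pre = 20  [len(A.cnt) + 19]
8. n4.depth = false  [terminal]
9. n7.pre = true  [true]
10. n7.hot = "qv"  ["qv"]
11. n8.pre = true  [A₀.pre == true]
12. n8.hot = "xx"  ["xx"]
13. n9.key = true  [terminal]
14. n10.ok = 22  [terminal]
15. n8.cnt = "wv"  ["wv"]
16. n8.key = "xxx"  [A.hot ++ "x"]
17. n11.val = "qv"  [if A₀.pre then A₀.hot else "w"]
18. n11.sig = "qvk"  [A₀.hot ++ "k"]
19. n12.mk = 27  [terminal]
20. n11.cnt = "mqvk"  ["m" ++ B.sig]
21. n7.cnt = "qvmqvk"  [A₀.hot ++ B.cnt]
22. n7.key = "wqv"  ["w" ++ A₀.hot]
23. n13.val = "wqvqvmqvk"  [A.key ++ A.cnt]
24. n13.sig = "wqvx"  [A.key ++ "x"]
25. n14.env = true  [terminal]
26. n16.mk = 6  [terminal]
27. n15.lim = false  [b.mk > 6]
28. n15.pre = -4  [-4]
29. n17.pre = true  [S.pre > -5]
30. n17.hot = "wqvxz"  [B.sig ++ "z"]
31. n18.env = false  [terminal]
32. n17.cnt = "wwqvxz"  ["w" ++ A.hot]
33. n17.key = "wqvxzv"  [A.hot ++ "v"]
34. n13.cnt = "wqvx"  [if a.env then B.sig else "w"]
35. n19.val = "qn"  ["qn"]
36. n19.sig = "kwqvx"  ["k" ++ B₀.cnt]
37. n21.env = true  [terminal]
38. n20.lim = true  [a.env == true]
39. n20.pre = -4  [-4]
40. n22.pre = true  [S.lim == true]
41. n22.hot = "zkwqvx"  ["z" ++ B.sig]
42. n23.val = true  [terminal]
43. n22.cnt = "zkwqvx"  [if A.pre then A.hot else "x"]
44. n22.key = "zzkwqvx"  ["z" ++ A.hot]
45. n19.cnt = "zkwqvxzzkwqvx"  [A.cnt ++ A.key]
46. n6.lim = true  [true]
47. n6.pre = 16  [len(A.key) + 13]
48. n5.lim = false  [not S₁.lim]
49. n5.pre = 27  [27]
50. n0.lim = false  [S₂.lim == true]
51. n0.pre = 20  [S₂.pre - 7]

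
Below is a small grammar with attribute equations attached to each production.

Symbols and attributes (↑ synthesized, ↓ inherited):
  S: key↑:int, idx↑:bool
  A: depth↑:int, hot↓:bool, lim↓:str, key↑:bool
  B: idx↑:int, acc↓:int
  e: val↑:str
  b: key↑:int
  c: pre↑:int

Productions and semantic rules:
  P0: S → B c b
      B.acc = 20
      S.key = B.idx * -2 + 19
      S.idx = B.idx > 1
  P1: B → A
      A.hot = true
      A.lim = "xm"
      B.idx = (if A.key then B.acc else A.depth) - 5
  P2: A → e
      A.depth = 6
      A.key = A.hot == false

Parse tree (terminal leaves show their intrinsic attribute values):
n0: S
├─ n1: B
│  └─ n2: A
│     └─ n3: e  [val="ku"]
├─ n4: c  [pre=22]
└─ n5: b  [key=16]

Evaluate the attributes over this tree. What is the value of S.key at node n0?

1. n1.acc = 20  [20]
2. n2.hot = true  [true]
3. n2.lim = "xm"  ["xm"]
4. n3.val = "ku"  [terminal]
5. n2.depth = 6  [6]
6. n2.key = false  [A.hot == false]
7. n1.idx = 1  [(if A.key then B.acc else A.depth) - 5]
8. n4.pre = 22  [terminal]
9. n5.key = 16  [terminal]
10. n0.key = 17  [B.idx * -2 + 19]
11. n0.idx = false  [B.idx > 1]

17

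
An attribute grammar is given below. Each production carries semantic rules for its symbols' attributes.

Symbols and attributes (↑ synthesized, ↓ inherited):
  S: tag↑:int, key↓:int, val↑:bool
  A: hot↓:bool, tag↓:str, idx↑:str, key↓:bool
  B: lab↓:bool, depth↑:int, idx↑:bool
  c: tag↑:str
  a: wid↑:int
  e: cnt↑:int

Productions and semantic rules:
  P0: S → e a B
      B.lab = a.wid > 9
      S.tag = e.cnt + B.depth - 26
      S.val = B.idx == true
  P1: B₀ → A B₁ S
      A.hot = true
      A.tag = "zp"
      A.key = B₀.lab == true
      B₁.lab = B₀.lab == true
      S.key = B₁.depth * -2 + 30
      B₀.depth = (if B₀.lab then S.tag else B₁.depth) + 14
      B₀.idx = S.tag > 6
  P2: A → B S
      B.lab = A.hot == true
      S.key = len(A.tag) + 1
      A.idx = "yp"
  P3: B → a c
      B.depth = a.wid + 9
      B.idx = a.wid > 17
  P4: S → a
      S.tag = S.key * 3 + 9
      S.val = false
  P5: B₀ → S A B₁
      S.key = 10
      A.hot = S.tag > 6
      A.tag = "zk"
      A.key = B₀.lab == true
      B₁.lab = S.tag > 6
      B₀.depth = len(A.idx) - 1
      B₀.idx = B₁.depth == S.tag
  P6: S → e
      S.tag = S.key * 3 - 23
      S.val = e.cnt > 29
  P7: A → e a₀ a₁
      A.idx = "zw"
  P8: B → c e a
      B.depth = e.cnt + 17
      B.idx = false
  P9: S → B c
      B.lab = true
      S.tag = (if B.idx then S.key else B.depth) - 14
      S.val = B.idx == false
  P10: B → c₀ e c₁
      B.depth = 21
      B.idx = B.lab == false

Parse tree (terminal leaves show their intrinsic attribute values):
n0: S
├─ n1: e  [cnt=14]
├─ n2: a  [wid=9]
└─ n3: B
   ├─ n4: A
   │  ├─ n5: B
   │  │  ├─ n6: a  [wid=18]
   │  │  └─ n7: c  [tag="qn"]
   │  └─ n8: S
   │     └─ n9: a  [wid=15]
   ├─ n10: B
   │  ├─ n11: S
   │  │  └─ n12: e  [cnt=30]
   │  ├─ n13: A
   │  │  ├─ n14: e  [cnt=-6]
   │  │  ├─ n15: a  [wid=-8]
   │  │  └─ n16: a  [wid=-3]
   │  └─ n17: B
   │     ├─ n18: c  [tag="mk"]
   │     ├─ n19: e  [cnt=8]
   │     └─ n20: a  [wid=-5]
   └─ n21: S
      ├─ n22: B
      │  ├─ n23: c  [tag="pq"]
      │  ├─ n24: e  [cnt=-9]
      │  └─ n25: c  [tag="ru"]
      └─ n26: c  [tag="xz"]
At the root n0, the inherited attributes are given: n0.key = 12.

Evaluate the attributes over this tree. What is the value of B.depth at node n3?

1. n0.key = 12  [given at root]
2. n1.cnt = 14  [terminal]
3. n2.wid = 9  [terminal]
4. n3.lab = false  [a.wid > 9]
5. n4.hot = true  [true]
6. n4.tag = "zp"  ["zp"]
7. n4.key = false  [B₀.lab == true]
8. n5.lab = true  [A.hot == true]
9. n6.wid = 18  [terminal]
10. n7.tag = "qn"  [terminal]
11. n5.depth = 27  [a.wid + 9]
12. n5.idx = true  [a.wid > 17]
13. n8.key = 3  [len(A.tag) + 1]
14. n9.wid = 15  [terminal]
15. n8.tag = 18  [S.key * 3 + 9]
16. n8.val = false  [false]
17. n4.idx = "yp"  ["yp"]
18. n10.lab = false  [B₀.lab == true]
19. n11.key = 10  [10]
20. n12.cnt = 30  [terminal]
21. n11.tag = 7  [S.key * 3 - 23]
22. n11.val = true  [e.cnt > 29]
23. n13.hot = true  [S.tag > 6]
24. n13.tag = "zk"  ["zk"]
25. n13.key = false  [B₀.lab == true]
26. n14.cnt = -6  [terminal]
27. n15.wid = -8  [terminal]
28. n16.wid = -3  [terminal]
29. n13.idx = "zw"  ["zw"]
30. n17.lab = true  [S.tag > 6]
31. n18.tag = "mk"  [terminal]
32. n19.cnt = 8  [terminal]
33. n20.wid = -5  [terminal]
34. n17.depth = 25  [e.cnt + 17]
35. n17.idx = false  [false]
36. n10.depth = 1  [len(A.idx) - 1]
37. n10.idx = false  [B₁.depth == S.tag]
38. n21.key = 28  [B₁.depth * -2 + 30]
39. n22.lab = true  [true]
40. n23.tag = "pq"  [terminal]
41. n24.cnt = -9  [terminal]
42. n25.tag = "ru"  [terminal]
43. n22.depth = 21  [21]
44. n22.idx = false  [B.lab == false]
45. n26.tag = "xz"  [terminal]
46. n21.tag = 7  [(if B.idx then S.key else B.depth) - 14]
47. n21.val = true  [B.idx == false]
48. n3.depth = 15  [(if B₀.lab then S.tag else B₁.depth) + 14]
49. n3.idx = true  [S.tag > 6]
50. n0.tag = 3  [e.cnt + B.depth - 26]
51. n0.val = true  [B.idx == true]

15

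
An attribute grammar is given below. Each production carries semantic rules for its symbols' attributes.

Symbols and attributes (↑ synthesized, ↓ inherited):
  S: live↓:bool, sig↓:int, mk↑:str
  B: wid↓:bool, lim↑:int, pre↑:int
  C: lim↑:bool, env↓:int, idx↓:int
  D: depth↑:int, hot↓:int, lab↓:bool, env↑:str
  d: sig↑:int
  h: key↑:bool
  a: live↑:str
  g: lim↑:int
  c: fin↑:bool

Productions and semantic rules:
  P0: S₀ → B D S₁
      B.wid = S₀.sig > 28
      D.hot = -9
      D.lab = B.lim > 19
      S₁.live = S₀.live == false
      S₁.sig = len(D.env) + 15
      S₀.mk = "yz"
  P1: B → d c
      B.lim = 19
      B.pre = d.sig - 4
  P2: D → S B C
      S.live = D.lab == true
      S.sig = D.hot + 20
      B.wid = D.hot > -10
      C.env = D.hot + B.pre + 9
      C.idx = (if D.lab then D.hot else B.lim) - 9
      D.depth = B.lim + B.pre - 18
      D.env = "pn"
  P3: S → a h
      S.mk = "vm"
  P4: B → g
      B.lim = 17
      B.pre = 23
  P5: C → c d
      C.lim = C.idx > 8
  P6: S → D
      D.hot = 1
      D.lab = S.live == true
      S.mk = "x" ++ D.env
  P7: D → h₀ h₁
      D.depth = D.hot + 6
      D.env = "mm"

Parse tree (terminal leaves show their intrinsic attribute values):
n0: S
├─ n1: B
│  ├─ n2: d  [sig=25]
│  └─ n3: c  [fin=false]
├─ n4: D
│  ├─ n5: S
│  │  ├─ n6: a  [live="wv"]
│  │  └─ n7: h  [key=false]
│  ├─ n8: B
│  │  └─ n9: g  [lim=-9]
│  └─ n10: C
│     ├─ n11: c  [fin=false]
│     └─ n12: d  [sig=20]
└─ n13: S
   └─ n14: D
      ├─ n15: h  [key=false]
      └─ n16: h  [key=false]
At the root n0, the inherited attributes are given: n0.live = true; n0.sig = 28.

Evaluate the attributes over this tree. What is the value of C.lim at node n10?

1. n0.live = true  [given at root]
2. n0.sig = 28  [given at root]
3. n1.wid = false  [S₀.sig > 28]
4. n2.sig = 25  [terminal]
5. n3.fin = false  [terminal]
6. n1.lim = 19  [19]
7. n1.pre = 21  [d.sig - 4]
8. n4.hot = -9  [-9]
9. n4.lab = false  [B.lim > 19]
10. n5.live = false  [D.lab == true]
11. n5.sig = 11  [D.hot + 20]
12. n6.live = "wv"  [terminal]
13. n7.key = false  [terminal]
14. n5.mk = "vm"  ["vm"]
15. n8.wid = true  [D.hot > -10]
16. n9.lim = -9  [terminal]
17. n8.lim = 17  [17]
18. n8.pre = 23  [23]
19. n10.env = 23  [D.hot + B.pre + 9]
20. n10.idx = 8  [(if D.lab then D.hot else B.lim) - 9]
21. n11.fin = false  [terminal]
22. n12.sig = 20  [terminal]
23. n10.lim = false  [C.idx > 8]
24. n4.depth = 22  [B.lim + B.pre - 18]
25. n4.env = "pn"  ["pn"]
26. n13.live = false  [S₀.live == false]
27. n13.sig = 17  [len(D.env) + 15]
28. n14.hot = 1  [1]
29. n14.lab = false  [S.live == true]
30. n15.key = false  [terminal]
31. n16.key = false  [terminal]
32. n14.depth = 7  [D.hot + 6]
33. n14.env = "mm"  ["mm"]
34. n13.mk = "xmm"  ["x" ++ D.env]
35. n0.mk = "yz"  ["yz"]

false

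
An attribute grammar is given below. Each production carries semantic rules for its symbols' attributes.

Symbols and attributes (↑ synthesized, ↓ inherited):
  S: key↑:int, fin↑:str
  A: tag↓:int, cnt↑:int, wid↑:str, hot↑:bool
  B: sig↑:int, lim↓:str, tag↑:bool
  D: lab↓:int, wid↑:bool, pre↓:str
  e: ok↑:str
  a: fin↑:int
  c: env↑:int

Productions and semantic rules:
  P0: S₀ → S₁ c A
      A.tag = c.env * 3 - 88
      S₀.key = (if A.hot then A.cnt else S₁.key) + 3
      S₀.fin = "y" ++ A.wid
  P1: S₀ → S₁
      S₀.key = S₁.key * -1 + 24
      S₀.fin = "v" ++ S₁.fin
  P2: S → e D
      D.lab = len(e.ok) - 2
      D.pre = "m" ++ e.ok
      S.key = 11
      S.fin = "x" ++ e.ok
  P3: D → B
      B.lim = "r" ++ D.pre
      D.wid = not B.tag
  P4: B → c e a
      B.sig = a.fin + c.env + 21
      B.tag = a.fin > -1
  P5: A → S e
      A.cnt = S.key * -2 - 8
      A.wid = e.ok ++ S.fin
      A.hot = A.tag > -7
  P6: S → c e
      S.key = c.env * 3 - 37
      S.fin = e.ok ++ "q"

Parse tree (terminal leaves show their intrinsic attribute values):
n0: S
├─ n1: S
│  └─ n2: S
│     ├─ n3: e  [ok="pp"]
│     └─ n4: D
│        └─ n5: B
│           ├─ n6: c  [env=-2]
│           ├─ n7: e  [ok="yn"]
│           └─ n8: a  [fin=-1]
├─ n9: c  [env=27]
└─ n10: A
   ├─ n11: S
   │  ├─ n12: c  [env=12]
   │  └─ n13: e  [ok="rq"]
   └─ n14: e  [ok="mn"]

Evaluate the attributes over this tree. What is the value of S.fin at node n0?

1. n3.ok = "pp"  [terminal]
2. n4.lab = 0  [len(e.ok) - 2]
3. n4.pre = "mpp"  ["m" ++ e.ok]
4. n5.lim = "rmpp"  ["r" ++ D.pre]
5. n6.env = -2  [terminal]
6. n7.ok = "yn"  [terminal]
7. n8.fin = -1  [terminal]
8. n5.sig = 18  [a.fin + c.env + 21]
9. n5.tag = false  [a.fin > -1]
10. n4.wid = true  [not B.tag]
11. n2.key = 11  [11]
12. n2.fin = "xpp"  ["x" ++ e.ok]
13. n1.key = 13  [S₁.key * -1 + 24]
14. n1.fin = "vxpp"  ["v" ++ S₁.fin]
15. n9.env = 27  [terminal]
16. n10.tag = -7  [c.env * 3 - 88]
17. n12.env = 12  [terminal]
18. n13.ok = "rq"  [terminal]
19. n11.key = -1  [c.env * 3 - 37]
20. n11.fin = "rqq"  [e.ok ++ "q"]
21. n14.ok = "mn"  [terminal]
22. n10.cnt = -6  [S.key * -2 - 8]
23. n10.wid = "mnrqq"  [e.ok ++ S.fin]
24. n10.hot = false  [A.tag > -7]
25. n0.key = 16  [(if A.hot then A.cnt else S₁.key) + 3]
26. n0.fin = "ymnrqq"  ["y" ++ A.wid]

"ymnrqq"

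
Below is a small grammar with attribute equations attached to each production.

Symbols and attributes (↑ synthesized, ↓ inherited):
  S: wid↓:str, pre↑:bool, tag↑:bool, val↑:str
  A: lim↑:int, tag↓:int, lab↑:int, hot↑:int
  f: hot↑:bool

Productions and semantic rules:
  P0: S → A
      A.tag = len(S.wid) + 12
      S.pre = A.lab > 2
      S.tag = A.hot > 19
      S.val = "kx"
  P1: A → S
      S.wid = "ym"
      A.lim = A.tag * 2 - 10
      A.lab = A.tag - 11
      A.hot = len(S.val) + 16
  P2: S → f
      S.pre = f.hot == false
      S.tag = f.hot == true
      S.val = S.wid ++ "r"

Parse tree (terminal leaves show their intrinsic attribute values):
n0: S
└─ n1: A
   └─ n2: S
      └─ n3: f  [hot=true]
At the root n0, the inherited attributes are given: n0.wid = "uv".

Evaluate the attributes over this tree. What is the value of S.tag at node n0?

false

1. n0.wid = "uv"  [given at root]
2. n1.tag = 14  [len(S.wid) + 12]
3. n2.wid = "ym"  ["ym"]
4. n3.hot = true  [terminal]
5. n2.pre = false  [f.hot == false]
6. n2.tag = true  [f.hot == true]
7. n2.val = "ymr"  [S.wid ++ "r"]
8. n1.lim = 18  [A.tag * 2 - 10]
9. n1.lab = 3  [A.tag - 11]
10. n1.hot = 19  [len(S.val) + 16]
11. n0.pre = true  [A.lab > 2]
12. n0.tag = false  [A.hot > 19]
13. n0.val = "kx"  ["kx"]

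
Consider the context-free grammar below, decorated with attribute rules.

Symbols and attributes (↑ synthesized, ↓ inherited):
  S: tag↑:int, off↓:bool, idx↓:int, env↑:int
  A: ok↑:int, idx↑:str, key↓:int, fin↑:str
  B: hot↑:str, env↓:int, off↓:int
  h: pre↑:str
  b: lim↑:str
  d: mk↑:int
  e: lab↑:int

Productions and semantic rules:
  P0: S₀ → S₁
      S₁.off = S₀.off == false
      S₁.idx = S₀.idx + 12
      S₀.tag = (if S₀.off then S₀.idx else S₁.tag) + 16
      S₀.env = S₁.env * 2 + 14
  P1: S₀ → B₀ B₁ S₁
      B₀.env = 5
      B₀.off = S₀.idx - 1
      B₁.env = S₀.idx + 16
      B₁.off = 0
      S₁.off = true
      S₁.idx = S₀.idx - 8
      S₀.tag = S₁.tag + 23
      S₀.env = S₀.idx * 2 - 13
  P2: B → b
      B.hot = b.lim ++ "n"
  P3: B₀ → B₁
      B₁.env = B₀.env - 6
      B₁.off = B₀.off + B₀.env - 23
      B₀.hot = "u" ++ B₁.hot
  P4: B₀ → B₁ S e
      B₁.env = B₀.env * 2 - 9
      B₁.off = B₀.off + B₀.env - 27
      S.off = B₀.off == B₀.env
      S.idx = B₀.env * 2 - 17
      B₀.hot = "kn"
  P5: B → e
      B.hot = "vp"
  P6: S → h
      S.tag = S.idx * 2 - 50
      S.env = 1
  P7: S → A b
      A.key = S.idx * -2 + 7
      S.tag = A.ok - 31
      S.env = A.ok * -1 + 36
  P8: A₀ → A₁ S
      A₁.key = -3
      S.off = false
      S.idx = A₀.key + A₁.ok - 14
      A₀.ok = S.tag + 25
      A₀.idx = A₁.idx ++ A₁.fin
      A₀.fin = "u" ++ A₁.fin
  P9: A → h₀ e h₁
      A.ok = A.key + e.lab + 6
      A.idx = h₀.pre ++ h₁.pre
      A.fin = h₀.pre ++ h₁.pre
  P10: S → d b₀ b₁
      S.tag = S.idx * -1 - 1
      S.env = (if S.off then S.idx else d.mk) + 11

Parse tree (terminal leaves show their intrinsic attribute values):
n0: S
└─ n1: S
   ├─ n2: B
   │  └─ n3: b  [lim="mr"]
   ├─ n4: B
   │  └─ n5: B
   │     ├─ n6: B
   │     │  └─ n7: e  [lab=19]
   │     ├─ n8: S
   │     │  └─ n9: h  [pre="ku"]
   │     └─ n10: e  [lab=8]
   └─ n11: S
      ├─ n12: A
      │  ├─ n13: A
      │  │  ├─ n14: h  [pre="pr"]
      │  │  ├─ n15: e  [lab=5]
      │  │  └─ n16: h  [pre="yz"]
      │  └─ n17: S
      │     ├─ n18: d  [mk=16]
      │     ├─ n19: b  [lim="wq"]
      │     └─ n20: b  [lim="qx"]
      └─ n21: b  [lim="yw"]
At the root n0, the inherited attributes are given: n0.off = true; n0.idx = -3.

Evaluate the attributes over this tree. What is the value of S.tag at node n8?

-8

1. n0.off = true  [given at root]
2. n0.idx = -3  [given at root]
3. n1.off = false  [S₀.off == false]
4. n1.idx = 9  [S₀.idx + 12]
5. n2.env = 5  [5]
6. n2.off = 8  [S₀.idx - 1]
7. n3.lim = "mr"  [terminal]
8. n2.hot = "mrn"  [b.lim ++ "n"]
9. n4.env = 25  [S₀.idx + 16]
10. n4.off = 0  [0]
11. n5.env = 19  [B₀.env - 6]
12. n5.off = 2  [B₀.off + B₀.env - 23]
13. n6.env = 29  [B₀.env * 2 - 9]
14. n6.off = -6  [B₀.off + B₀.env - 27]
15. n7.lab = 19  [terminal]
16. n6.hot = "vp"  ["vp"]
17. n8.off = false  [B₀.off == B₀.env]
18. n8.idx = 21  [B₀.env * 2 - 17]
19. n9.pre = "ku"  [terminal]
20. n8.tag = -8  [S.idx * 2 - 50]
21. n8.env = 1  [1]
22. n10.lab = 8  [terminal]
23. n5.hot = "kn"  ["kn"]
24. n4.hot = "ukn"  ["u" ++ B₁.hot]
25. n11.off = true  [true]
26. n11.idx = 1  [S₀.idx - 8]
27. n12.key = 5  [S.idx * -2 + 7]
28. n13.key = -3  [-3]
29. n14.pre = "pr"  [terminal]
30. n15.lab = 5  [terminal]
31. n16.pre = "yz"  [terminal]
32. n13.ok = 8  [A.key + e.lab + 6]
33. n13.idx = "pryz"  [h₀.pre ++ h₁.pre]
34. n13.fin = "pryz"  [h₀.pre ++ h₁.pre]
35. n17.off = false  [false]
36. n17.idx = -1  [A₀.key + A₁.ok - 14]
37. n18.mk = 16  [terminal]
38. n19.lim = "wq"  [terminal]
39. n20.lim = "qx"  [terminal]
40. n17.tag = 0  [S.idx * -1 - 1]
41. n17.env = 27  [(if S.off then S.idx else d.mk) + 11]
42. n12.ok = 25  [S.tag + 25]
43. n12.idx = "pryzpryz"  [A₁.idx ++ A₁.fin]
44. n12.fin = "upryz"  ["u" ++ A₁.fin]
45. n21.lim = "yw"  [terminal]
46. n11.tag = -6  [A.ok - 31]
47. n11.env = 11  [A.ok * -1 + 36]
48. n1.tag = 17  [S₁.tag + 23]
49. n1.env = 5  [S₀.idx * 2 - 13]
50. n0.tag = 13  [(if S₀.off then S₀.idx else S₁.tag) + 16]
51. n0.env = 24  [S₁.env * 2 + 14]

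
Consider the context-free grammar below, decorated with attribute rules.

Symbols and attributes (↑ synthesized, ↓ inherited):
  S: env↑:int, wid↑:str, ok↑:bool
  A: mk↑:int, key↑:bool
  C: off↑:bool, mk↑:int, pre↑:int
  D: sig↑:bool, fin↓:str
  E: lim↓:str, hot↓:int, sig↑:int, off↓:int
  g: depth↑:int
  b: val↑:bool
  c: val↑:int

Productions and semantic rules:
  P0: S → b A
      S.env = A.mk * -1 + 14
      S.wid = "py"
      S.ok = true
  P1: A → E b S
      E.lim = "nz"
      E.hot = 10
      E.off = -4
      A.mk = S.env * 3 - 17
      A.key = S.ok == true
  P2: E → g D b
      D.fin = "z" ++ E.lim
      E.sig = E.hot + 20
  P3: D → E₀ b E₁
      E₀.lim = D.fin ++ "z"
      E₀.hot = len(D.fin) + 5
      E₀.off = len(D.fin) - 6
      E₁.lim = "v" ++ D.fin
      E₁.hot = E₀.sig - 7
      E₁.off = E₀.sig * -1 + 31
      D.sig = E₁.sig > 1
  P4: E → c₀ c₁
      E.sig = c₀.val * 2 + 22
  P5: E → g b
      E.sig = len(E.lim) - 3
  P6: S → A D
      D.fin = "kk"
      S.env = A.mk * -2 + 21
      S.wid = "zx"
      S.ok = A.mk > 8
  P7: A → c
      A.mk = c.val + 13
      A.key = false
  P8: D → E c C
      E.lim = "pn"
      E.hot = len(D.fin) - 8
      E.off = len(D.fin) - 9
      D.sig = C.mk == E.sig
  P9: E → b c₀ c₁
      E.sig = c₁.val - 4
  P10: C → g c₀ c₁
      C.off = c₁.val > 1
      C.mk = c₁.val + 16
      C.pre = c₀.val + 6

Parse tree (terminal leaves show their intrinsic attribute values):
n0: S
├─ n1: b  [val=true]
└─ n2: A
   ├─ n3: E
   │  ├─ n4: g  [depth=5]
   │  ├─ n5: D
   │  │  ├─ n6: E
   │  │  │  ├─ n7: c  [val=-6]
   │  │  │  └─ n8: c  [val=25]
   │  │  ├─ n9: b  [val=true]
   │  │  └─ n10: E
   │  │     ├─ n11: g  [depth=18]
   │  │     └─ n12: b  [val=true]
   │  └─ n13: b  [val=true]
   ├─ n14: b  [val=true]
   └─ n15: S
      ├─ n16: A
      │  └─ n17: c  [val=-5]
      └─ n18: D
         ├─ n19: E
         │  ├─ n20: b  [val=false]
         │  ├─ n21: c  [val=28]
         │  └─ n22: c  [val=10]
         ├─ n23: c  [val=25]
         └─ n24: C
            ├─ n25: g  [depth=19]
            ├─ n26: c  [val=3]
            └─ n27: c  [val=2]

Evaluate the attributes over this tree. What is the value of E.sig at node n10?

1. n1.val = true  [terminal]
2. n3.lim = "nz"  ["nz"]
3. n3.hot = 10  [10]
4. n3.off = -4  [-4]
5. n4.depth = 5  [terminal]
6. n5.fin = "znz"  ["z" ++ E.lim]
7. n6.lim = "znzz"  [D.fin ++ "z"]
8. n6.hot = 8  [len(D.fin) + 5]
9. n6.off = -3  [len(D.fin) - 6]
10. n7.val = -6  [terminal]
11. n8.val = 25  [terminal]
12. n6.sig = 10  [c₀.val * 2 + 22]
13. n9.val = true  [terminal]
14. n10.lim = "vznz"  ["v" ++ D.fin]
15. n10.hot = 3  [E₀.sig - 7]
16. n10.off = 21  [E₀.sig * -1 + 31]
17. n11.depth = 18  [terminal]
18. n12.val = true  [terminal]
19. n10.sig = 1  [len(E.lim) - 3]
20. n5.sig = false  [E₁.sig > 1]
21. n13.val = true  [terminal]
22. n3.sig = 30  [E.hot + 20]
23. n14.val = true  [terminal]
24. n17.val = -5  [terminal]
25. n16.mk = 8  [c.val + 13]
26. n16.key = false  [false]
27. n18.fin = "kk"  ["kk"]
28. n19.lim = "pn"  ["pn"]
29. n19.hot = -6  [len(D.fin) - 8]
30. n19.off = -7  [len(D.fin) - 9]
31. n20.val = false  [terminal]
32. n21.val = 28  [terminal]
33. n22.val = 10  [terminal]
34. n19.sig = 6  [c₁.val - 4]
35. n23.val = 25  [terminal]
36. n25.depth = 19  [terminal]
37. n26.val = 3  [terminal]
38. n27.val = 2  [terminal]
39. n24.off = true  [c₁.val > 1]
40. n24.mk = 18  [c₁.val + 16]
41. n24.pre = 9  [c₀.val + 6]
42. n18.sig = false  [C.mk == E.sig]
43. n15.env = 5  [A.mk * -2 + 21]
44. n15.wid = "zx"  ["zx"]
45. n15.ok = false  [A.mk > 8]
46. n2.mk = -2  [S.env * 3 - 17]
47. n2.key = false  [S.ok == true]
48. n0.env = 16  [A.mk * -1 + 14]
49. n0.wid = "py"  ["py"]
50. n0.ok = true  [true]

1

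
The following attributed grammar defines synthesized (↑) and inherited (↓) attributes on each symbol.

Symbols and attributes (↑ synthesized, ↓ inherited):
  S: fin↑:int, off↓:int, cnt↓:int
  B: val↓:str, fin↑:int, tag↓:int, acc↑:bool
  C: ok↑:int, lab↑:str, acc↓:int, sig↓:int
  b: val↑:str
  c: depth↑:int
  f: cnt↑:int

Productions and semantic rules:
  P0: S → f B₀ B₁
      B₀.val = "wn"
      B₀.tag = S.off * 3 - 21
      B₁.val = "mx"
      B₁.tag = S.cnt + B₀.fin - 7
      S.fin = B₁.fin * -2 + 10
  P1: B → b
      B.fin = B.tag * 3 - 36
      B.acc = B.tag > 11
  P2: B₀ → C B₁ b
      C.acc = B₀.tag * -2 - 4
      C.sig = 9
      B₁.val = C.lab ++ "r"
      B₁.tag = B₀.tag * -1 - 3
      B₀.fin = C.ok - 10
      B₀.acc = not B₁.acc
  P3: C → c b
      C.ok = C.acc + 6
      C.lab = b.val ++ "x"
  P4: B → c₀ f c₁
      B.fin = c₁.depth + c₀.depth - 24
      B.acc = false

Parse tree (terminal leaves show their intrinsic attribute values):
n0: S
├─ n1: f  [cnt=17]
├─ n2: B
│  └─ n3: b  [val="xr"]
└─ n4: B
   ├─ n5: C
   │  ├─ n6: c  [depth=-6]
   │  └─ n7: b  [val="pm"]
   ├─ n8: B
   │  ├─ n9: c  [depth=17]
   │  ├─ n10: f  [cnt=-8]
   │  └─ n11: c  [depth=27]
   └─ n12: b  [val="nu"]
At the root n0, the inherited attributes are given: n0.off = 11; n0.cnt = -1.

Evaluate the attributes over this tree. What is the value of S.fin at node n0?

1. n0.off = 11  [given at root]
2. n0.cnt = -1  [given at root]
3. n1.cnt = 17  [terminal]
4. n2.val = "wn"  ["wn"]
5. n2.tag = 12  [S.off * 3 - 21]
6. n3.val = "xr"  [terminal]
7. n2.fin = 0  [B.tag * 3 - 36]
8. n2.acc = true  [B.tag > 11]
9. n4.val = "mx"  ["mx"]
10. n4.tag = -8  [S.cnt + B₀.fin - 7]
11. n5.acc = 12  [B₀.tag * -2 - 4]
12. n5.sig = 9  [9]
13. n6.depth = -6  [terminal]
14. n7.val = "pm"  [terminal]
15. n5.ok = 18  [C.acc + 6]
16. n5.lab = "pmx"  [b.val ++ "x"]
17. n8.val = "pmxr"  [C.lab ++ "r"]
18. n8.tag = 5  [B₀.tag * -1 - 3]
19. n9.depth = 17  [terminal]
20. n10.cnt = -8  [terminal]
21. n11.depth = 27  [terminal]
22. n8.fin = 20  [c₁.depth + c₀.depth - 24]
23. n8.acc = false  [false]
24. n12.val = "nu"  [terminal]
25. n4.fin = 8  [C.ok - 10]
26. n4.acc = true  [not B₁.acc]
27. n0.fin = -6  [B₁.fin * -2 + 10]

-6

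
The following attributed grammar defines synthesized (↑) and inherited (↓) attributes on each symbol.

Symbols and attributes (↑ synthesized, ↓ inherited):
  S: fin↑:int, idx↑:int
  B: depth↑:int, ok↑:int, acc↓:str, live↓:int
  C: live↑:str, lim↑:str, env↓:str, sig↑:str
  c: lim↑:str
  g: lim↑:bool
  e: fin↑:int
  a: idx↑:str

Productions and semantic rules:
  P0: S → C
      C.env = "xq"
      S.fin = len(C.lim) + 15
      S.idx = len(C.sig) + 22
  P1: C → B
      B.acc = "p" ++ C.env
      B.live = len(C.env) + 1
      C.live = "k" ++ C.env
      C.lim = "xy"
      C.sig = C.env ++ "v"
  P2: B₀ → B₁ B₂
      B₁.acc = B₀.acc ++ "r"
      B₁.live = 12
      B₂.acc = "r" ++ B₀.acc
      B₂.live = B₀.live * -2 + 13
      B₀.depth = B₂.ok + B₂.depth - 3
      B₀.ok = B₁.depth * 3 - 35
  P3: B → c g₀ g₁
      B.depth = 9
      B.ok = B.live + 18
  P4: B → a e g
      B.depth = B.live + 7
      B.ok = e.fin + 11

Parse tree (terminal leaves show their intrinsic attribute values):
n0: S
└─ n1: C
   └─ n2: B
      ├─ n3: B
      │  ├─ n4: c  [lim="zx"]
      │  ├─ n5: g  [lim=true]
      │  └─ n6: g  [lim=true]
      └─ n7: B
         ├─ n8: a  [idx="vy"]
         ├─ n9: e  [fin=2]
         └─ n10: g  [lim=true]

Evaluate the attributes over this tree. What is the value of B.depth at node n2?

1. n1.env = "xq"  ["xq"]
2. n2.acc = "pxq"  ["p" ++ C.env]
3. n2.live = 3  [len(C.env) + 1]
4. n3.acc = "pxqr"  [B₀.acc ++ "r"]
5. n3.live = 12  [12]
6. n4.lim = "zx"  [terminal]
7. n5.lim = true  [terminal]
8. n6.lim = true  [terminal]
9. n3.depth = 9  [9]
10. n3.ok = 30  [B.live + 18]
11. n7.acc = "rpxq"  ["r" ++ B₀.acc]
12. n7.live = 7  [B₀.live * -2 + 13]
13. n8.idx = "vy"  [terminal]
14. n9.fin = 2  [terminal]
15. n10.lim = true  [terminal]
16. n7.depth = 14  [B.live + 7]
17. n7.ok = 13  [e.fin + 11]
18. n2.depth = 24  [B₂.ok + B₂.depth - 3]
19. n2.ok = -8  [B₁.depth * 3 - 35]
20. n1.live = "kxq"  ["k" ++ C.env]
21. n1.lim = "xy"  ["xy"]
22. n1.sig = "xqv"  [C.env ++ "v"]
23. n0.fin = 17  [len(C.lim) + 15]
24. n0.idx = 25  [len(C.sig) + 22]

24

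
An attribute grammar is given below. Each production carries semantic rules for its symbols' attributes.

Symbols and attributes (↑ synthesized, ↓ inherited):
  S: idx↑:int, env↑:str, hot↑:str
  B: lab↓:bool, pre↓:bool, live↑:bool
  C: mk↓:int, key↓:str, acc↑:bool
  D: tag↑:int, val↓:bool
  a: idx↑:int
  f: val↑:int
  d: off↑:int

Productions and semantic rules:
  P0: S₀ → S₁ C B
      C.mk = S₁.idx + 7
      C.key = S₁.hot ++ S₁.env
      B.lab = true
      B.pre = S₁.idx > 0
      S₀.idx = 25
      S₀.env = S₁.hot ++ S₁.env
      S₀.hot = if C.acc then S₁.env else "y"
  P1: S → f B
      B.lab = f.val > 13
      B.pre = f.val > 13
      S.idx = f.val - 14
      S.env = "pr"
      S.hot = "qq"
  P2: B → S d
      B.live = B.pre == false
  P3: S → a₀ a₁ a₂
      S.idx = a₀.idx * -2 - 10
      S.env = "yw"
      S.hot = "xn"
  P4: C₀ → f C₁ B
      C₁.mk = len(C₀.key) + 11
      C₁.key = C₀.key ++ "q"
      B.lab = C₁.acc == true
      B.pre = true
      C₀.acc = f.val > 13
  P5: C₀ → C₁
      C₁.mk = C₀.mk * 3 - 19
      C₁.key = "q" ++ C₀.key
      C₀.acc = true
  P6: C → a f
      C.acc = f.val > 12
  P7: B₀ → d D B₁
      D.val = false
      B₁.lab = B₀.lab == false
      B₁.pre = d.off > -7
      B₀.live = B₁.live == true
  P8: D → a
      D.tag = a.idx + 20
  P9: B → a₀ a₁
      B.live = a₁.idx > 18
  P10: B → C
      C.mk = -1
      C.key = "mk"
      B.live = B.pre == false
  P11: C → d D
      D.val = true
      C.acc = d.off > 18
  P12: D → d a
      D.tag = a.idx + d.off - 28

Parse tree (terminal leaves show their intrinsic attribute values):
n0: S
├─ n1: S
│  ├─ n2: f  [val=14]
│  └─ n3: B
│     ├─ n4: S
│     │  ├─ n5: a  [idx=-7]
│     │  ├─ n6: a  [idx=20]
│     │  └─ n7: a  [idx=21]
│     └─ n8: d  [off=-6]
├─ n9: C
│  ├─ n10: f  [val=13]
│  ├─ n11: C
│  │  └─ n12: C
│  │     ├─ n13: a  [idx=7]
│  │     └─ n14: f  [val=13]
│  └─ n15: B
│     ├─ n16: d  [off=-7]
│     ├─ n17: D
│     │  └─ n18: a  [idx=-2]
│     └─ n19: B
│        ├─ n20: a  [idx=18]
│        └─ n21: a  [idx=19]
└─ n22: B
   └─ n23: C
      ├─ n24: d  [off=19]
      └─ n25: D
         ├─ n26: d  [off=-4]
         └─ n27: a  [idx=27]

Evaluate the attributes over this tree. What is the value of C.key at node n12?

1. n2.val = 14  [terminal]
2. n3.lab = true  [f.val > 13]
3. n3.pre = true  [f.val > 13]
4. n5.idx = -7  [terminal]
5. n6.idx = 20  [terminal]
6. n7.idx = 21  [terminal]
7. n4.idx = 4  [a₀.idx * -2 - 10]
8. n4.env = "yw"  ["yw"]
9. n4.hot = "xn"  ["xn"]
10. n8.off = -6  [terminal]
11. n3.live = false  [B.pre == false]
12. n1.idx = 0  [f.val - 14]
13. n1.env = "pr"  ["pr"]
14. n1.hot = "qq"  ["qq"]
15. n9.mk = 7  [S₁.idx + 7]
16. n9.key = "qqpr"  [S₁.hot ++ S₁.env]
17. n10.val = 13  [terminal]
18. n11.mk = 15  [len(C₀.key) + 11]
19. n11.key = "qqprq"  [C₀.key ++ "q"]
20. n12.mk = 26  [C₀.mk * 3 - 19]
21. n12.key = "qqqprq"  ["q" ++ C₀.key]
22. n13.idx = 7  [terminal]
23. n14.val = 13  [terminal]
24. n12.acc = true  [f.val > 12]
25. n11.acc = true  [true]
26. n15.lab = true  [C₁.acc == true]
27. n15.pre = true  [true]
28. n16.off = -7  [terminal]
29. n17.val = false  [false]
30. n18.idx = -2  [terminal]
31. n17.tag = 18  [a.idx + 20]
32. n19.lab = false  [B₀.lab == false]
33. n19.pre = false  [d.off > -7]
34. n20.idx = 18  [terminal]
35. n21.idx = 19  [terminal]
36. n19.live = true  [a₁.idx > 18]
37. n15.live = true  [B₁.live == true]
38. n9.acc = false  [f.val > 13]
39. n22.lab = true  [true]
40. n22.pre = false  [S₁.idx > 0]
41. n23.mk = -1  [-1]
42. n23.key = "mk"  ["mk"]
43. n24.off = 19  [terminal]
44. n25.val = true  [true]
45. n26.off = -4  [terminal]
46. n27.idx = 27  [terminal]
47. n25.tag = -5  [a.idx + d.off - 28]
48. n23.acc = true  [d.off > 18]
49. n22.live = true  [B.pre == false]
50. n0.idx = 25  [25]
51. n0.env = "qqpr"  [S₁.hot ++ S₁.env]
52. n0.hot = "y"  [if C.acc then S₁.env else "y"]

"qqqprq"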